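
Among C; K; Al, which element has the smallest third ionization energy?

Al

The third ionization energy removes an electron from the +2 ion. For each element: C²⁺ still has 2 valence electrons; K²⁺ is already 1 electron into the core; Al²⁺ still has 1 valence electron.
Usually core removal costs more than valence removal, but here the competition is close: a tightly held n=2 valence electron can cost more to remove than an n=3 core electron, so the actual values have to decide it.
Valence configurations: C²⁺ [He]2s², Al²⁺ [Ne]3s¹.
Tabulated IE_3 (kJ/mol): C 4620, K 4420, Al 2745.
Putting it together, IE_3: Al < K < C.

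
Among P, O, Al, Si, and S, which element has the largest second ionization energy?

Consider each +1 ion: P⁺ still has 4 valence electrons; O⁺ still has 5 valence electrons; Al⁺ still has 2 valence electrons; Si⁺ still has 3 valence electrons; S⁺ still has 5 valence electrons.
All are still removing valence electrons, so compare the +1 ions as you would atoms: IE_2 generally rises across a period (higher Z_eff) and falls down a group (larger shell), subject to the usual subshell exceptions.
Valence configurations: P⁺ [Ne]3s²3p², O⁺ [He]2s²2p³, Al⁺ [Ne]3s², Si⁺ [Ne]3s²3p¹, S⁺ [Ne]3s²3p³.
Si⁺ loses a lone 3p electron whereas Al⁺ must break into a filled 3s² pair, so IE_2(Al) > IE_2(Si) even though Si has the higher nuclear charge.
Tabulated IE_2 (kJ/mol): P 1907, O 3388, Al 1817, Si 1577, S 2252.
Putting it together, IE_2: Si < Al < P < S < O.

O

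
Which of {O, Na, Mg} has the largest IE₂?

Na

The second ionization energy removes an electron from the +1 ion. For each element: O⁺ still has 5 valence electrons; Na⁺ is the bare [Ne] core; Mg⁺ still has 1 valence electron.
Core electrons are held far more tightly than valence electrons, so Na tops the IE_2 order.
Valence configurations: O⁺ [He]2s²2p³, Mg⁺ [Ne]3s¹.
Tabulated IE_2 (kJ/mol): O 3388, Na 4562, Mg 1451.
Overall IE_2 order: Mg < O < Na.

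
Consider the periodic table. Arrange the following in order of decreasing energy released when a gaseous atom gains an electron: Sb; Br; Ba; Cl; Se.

Cl, Br, Se, Sb, Ba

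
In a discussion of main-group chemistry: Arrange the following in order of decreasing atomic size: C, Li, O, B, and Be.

Li is in period 2, group 1; Be is in period 2, group 2; B is in period 2, group 13; C is in period 2, group 14; O is in period 2, group 16.
Radius decreases left→right (rising Z_eff, same n) and increases top→bottom (higher n).
All lie in period 2, so atomic radius increases right to left.
So from largest to smallest: Li > Be > B > C > O.

Li, Be, B, C, O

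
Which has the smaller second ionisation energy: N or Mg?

Consider each +1 ion: N⁺ still has 4 valence electrons; Mg⁺ still has 1 valence electron.
All are still removing valence electrons, so compare the +1 ions as you would atoms: IE_2 generally rises across a period (higher Z_eff) and falls down a group (larger shell), subject to the usual subshell exceptions.
Valence configurations: N⁺ [He]2s²2p², Mg⁺ [Ne]3s¹.
Tabulated IE_2 (kJ/mol): N 2856, Mg 1451.
Overall IE_2 order: Mg < N.

Mg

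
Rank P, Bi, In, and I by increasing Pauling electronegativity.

Smaller atoms with higher effective nuclear charge are more electronegative.
Here both period and group differ, so the two effects have to be weighed against each other.
Bi > In: the two effects oppose for this pair; the across-period effect wins (2.02 vs 1.78).
P > Bi: P sits above Bi in group 15, so the down-group effect alone puts P higher.
I > P: period and group pull opposite ways; the across-period shift dominates (2.66 vs 2.19).
Tabulated electronegativity (Pauling): P 2.19, In 1.78, I 2.66, Bi 2.02.
So from lowest to highest: In < Bi < P < I.

In < Bi < P < I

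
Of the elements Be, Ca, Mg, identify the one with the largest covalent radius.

Be is in period 2, group 2; Mg is in period 3, group 2; Ca is in period 4, group 2.
Atomic radius shrinks across a period as nuclear charge pulls the same shell inward, and grows down a group as new shells are added.
All are in group 2, so atomic radius increases down the group.
The largest covalent radius among these belongs to Ca.

Ca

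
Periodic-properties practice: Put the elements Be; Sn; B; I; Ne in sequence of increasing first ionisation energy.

Sn < B < Be < I < Ne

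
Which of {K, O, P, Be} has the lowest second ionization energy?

After 1 electron has been removed, what remains? K⁺ is the bare [Ar] core; O⁺ still has 5 valence electrons; P⁺ still has 4 valence electrons; Be⁺ still has 1 valence electron.
Usually core removal costs more than valence removal, but here the competition is close: a tightly held n=2 valence electron can cost more to remove than an n=3 core electron, so the actual values have to decide it.
Valence configurations: O⁺ [He]2s²2p³, P⁺ [Ne]3s²3p², Be⁺ [He]2s¹.
The numbers (kJ/mol): K 3052, O 3388, P 1907, Be 1757.
So the second ionization energies run Be < P < K < O.

Be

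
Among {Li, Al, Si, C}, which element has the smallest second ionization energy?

Si

After 1 electron has been removed, what remains? Li⁺ is the bare [He] core; Al⁺ still has 2 valence electrons; Si⁺ still has 3 valence electrons; C⁺ still has 3 valence electrons.
Pulling an electron out of a noble-gas core costs far more than removing a remaining valence electron, so Li sits at the high end of IE_2.
Valence configurations: Al⁺ [Ne]3s², Si⁺ [Ne]3s²3p¹, C⁺ [He]2s²2p¹.
Si⁺ loses a lone 3p electron whereas Al⁺ must break into a filled 3s² pair, so IE_2(Al) > IE_2(Si) even though Si has the higher nuclear charge.
Approximate IE_2 values (kJ/mol): Li 7298, Al 1817, Si 1577, C 2353.
Hence IE_2: Si < Al < C < Li.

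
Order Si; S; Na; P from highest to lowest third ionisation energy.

IE_3 is the cost of taking one more electron from the +2 cation: Si²⁺ still has 2 valence electrons; S²⁺ still has 4 valence electrons; Na²⁺ is already 1 electron into the core; P²⁺ still has 3 valence electrons.
Core electrons are held far more tightly than valence electrons, so Na tops the IE_3 order.
Valence configurations: Si²⁺ [Ne]3s², S²⁺ [Ne]3s²3p², P²⁺ [Ne]3s²3p¹.
P²⁺ loses a lone 3p electron whereas Si²⁺ must break into a filled 3s² pair, so IE_3(Si) > IE_3(P) even though P has the higher nuclear charge.
Approximate IE_3 values (kJ/mol): Si 3232, S 3357, Na 6910, P 2914.
Hence IE_3: P < Si < S < Na.

Na > S > Si > P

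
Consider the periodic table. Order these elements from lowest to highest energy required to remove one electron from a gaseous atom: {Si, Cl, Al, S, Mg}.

Al < Mg < Si < S < Cl

Across a period the outer electron is held more tightly (higher IE₁); down a group it sits in a higher shell, more shielded, and comes off more easily.
All lie in period 3; the across-period trend (first ionization energy increases left to right) applies, with the exception below.
Note the exception: Mg has a higher first ionization energy than Al, contrary to the simple trend — Al's single 3p electron is easier to remove than one from Mg's filled 3s².
Tabulated first ionization energy (kJ/mol): Mg 738, Al 578, Si 786, S 1000, Cl 1251.
So from lowest to highest: Al < Mg < Si < S < Cl.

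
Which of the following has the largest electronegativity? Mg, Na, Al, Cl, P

Cl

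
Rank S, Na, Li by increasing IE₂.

The second ionization energy removes an electron from the +1 ion. For each element: S⁺ still has 5 valence electrons; Na⁺ is the bare [Ne] core; Li⁺ is the bare [He] core.
Core electrons are held far more tightly than valence electrons, so Na and Li top the IE_2 order.
Approximate IE_2 values (kJ/mol): S 2252, Na 4562, Li 7298.
Hence IE_2: S < Na < Li.

S, Na, Li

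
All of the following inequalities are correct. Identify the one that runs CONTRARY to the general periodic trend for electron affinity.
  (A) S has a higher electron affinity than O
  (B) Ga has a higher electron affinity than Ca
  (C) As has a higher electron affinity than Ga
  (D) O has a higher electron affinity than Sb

The general trend: electron affinity increases across a period and decreases down a group.
(A) S (period 3, group 16) vs O (period 2, group 16): the stated order contradicts the simple trend.
(B) Ga (period 4, group 13) vs Ca (period 4, group 2): the stated order agrees with the simple trend.
(C) As (period 4, group 15) vs Ga (period 4, group 13): the stated order agrees with the simple trend.
(D) O (period 2, group 16) vs Sb (period 5, group 15): the stated order agrees with the simple trend.
The exception is (A): the compact 2p subshell of O repels the added electron more than S's larger 3p does.

(A)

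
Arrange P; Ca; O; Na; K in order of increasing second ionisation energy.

Consider each +1 ion: P⁺ still has 4 valence electrons; Ca⁺ still has 1 valence electron; O⁺ still has 5 valence electrons; Na⁺ is the bare [Ne] core; K⁺ is the bare [Ar] core.
Usually core removal costs more than valence removal, but here the competition is close: a tightly held n=2 valence electron can cost more to remove than an n=3 core electron, so the actual values have to decide it.
Valence configurations: P⁺ [Ne]3s²3p², Ca⁺ [Ar]4s¹, O⁺ [He]2s²2p³.
The numbers (kJ/mol): P 1907, Ca 1145, O 3388, Na 4562, K 3052.
Putting it together, IE_2: Ca < P < K < O < Na.

Ca, P, K, O, Na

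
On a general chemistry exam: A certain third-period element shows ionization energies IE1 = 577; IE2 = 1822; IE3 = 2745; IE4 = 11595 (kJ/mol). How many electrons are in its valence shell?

3

Look for the largest jump between consecutive ionization energies: IE4/IE3 ≈ 4.2, far larger than any earlier ratio.
That jump marks the point where a core electron is being removed. So the atom has 3 valence electrons.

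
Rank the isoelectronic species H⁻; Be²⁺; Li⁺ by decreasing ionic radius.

All of these have 2 electrons, so size is governed by nuclear charge alone: the more protons, the stronger the pull on the same electron cloud, and the smaller the ion.
Nuclear charges: Be²⁺ (Z=4), Li⁺ (Z=3), H⁻ (Z=1).
Largest to smallest: H⁻ > Li⁺ > Be²⁺.

H⁻ > Li⁺ > Be²⁺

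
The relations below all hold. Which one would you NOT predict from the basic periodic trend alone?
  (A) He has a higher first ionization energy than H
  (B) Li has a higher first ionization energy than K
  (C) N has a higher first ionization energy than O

(C)

The general trend: first ionization energy increases across a period and decreases down a group.
(A) He (period 1, group 18) vs H (period 1, group 1): the stated order agrees with the simple trend.
(B) Li (period 2, group 1) vs K (period 4, group 1): the stated order agrees with the simple trend.
(C) N (period 2, group 15) vs O (period 2, group 16): the stated order contradicts the simple trend.
The exception is (C): pairing an electron in O's 2p⁴ costs repulsion energy, so O ionizes more easily than half-filled N (2p³).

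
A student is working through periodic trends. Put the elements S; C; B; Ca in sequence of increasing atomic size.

C < B < S < Ca

Moving right in a period, electrons are added to the same shell under a stronger nuclear pull, so atoms get smaller; moving down, a new shell is opened and atoms get larger.
These span different periods and groups, so the two trends combine.
B > C: both are in period 2; the period trend gives B the larger value.
S > B: period and group pull opposite ways; the down-group shift dominates (103 vs 85 pm).
Ca > S: both effects reinforce here, so Ca is clearly the larger of the two.
For reference (pm): B 85, C 75, S 103, Ca 171.
So from smallest to largest: C < B < S < Ca.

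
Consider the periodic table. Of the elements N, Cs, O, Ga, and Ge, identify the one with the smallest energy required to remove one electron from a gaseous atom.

Cs

N is in period 2, group 15; O is in period 2, group 16; Ga is in period 4, group 13; Ge is in period 4, group 14; Cs is in period 6, group 1.
Removing the outermost electron gets harder across a period and easier down a group.
These span different periods and groups, so the two trends combine.
Ga > Cs: relative to Cs, both the across-period and down-group shifts push Ga's first ionization energy up.
Ge > Ga: both are in period 4; the period trend gives Ge the larger value.
O > Ge: both effects reinforce here, so O is clearly the higher of the two.
N > O: this pair runs against the simple trend — see the exception note.
Note the exception: N has a higher first ionization energy than O, contrary to the simple trend — pairing an electron in O's 2p⁴ costs repulsion energy, so O ionizes more easily than half-filled N (2p³).
Approximate values (kJ/mol): N 1402, O 1314, Ga 579, Ge 762, Cs 376.
The smallest energy required to remove one electron from a gaseous atom among these belongs to Cs.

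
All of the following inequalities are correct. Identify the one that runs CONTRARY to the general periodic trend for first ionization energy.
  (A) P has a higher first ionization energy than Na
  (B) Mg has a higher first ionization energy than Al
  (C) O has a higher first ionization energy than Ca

(B)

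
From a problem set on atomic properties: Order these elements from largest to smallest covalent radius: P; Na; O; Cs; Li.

Cs > Na > Li > P > O

Atomic radius shrinks across a period as nuclear charge pulls the same shell inward, and grows down a group as new shells are added.
Here both period and group differ, so the two effects have to be weighed against each other.
P > O: both effects reinforce here, so P is clearly the larger of the two.
Li > P: period and group pull opposite ways; the across-period shift dominates (133 vs 111 pm).
Na > Li: Na sits below Li in group 1, so the down-group effect alone puts Na larger.
Cs > Na: they share group 1; the group trend gives Cs the larger value.
For reference (pm): Li 133, O 63, Na 155, P 111, Cs 232.
So from largest to smallest: Cs > Na > Li > P > O.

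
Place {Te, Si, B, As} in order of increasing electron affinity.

B < As < Si < Te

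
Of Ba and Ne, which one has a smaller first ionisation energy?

Ba

IE₁ increases left→right with effective nuclear charge and decreases top→bottom as the valence shell moves farther out.
These span different periods and groups, so the two trends combine.
Ne > Ba: relative to Ba, both the across-period and down-group shifts push Ne's first ionization energy up.
Tabulated first ionization energy (kJ/mol): Ne 2081, Ba 503.
So Ba has the smaller first ionisation energy (Ba < Ne).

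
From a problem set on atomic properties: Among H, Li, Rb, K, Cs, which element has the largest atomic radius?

Cs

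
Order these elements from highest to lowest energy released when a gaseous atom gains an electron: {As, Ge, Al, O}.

O is in period 2, group 16; Al is in period 3, group 13; Ge is in period 4, group 14; As is in period 4, group 15.
Electron affinity generally becomes more exothermic across a period toward the halogens and less exothermic down a group.
These span different periods and groups, so the two trends combine.
As > Al: the two effects oppose for this pair; the across-period effect wins (78 vs 42 kJ/mol).
Ge > As: this pair runs against the simple trend — see the exception note.
O > Ge: both effects reinforce here, so O is clearly the higher of the two.
Note the exception: Ge has a higher electron affinity than As, contrary to the simple trend — adding an electron to As's half-filled 4p³ is unfavourable, so Ge (4p²) has the more exothermic EA.
Approximate values (kJ/mol): O 141, Al 42, Ge 119, As 78.
So from highest to lowest: O > Ge > As > Al.

O > Ge > As > Al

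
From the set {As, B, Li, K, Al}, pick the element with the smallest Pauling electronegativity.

K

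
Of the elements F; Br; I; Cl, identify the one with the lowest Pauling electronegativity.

I

F is in period 2, group 17; Cl is in period 3, group 17; Br is in period 4, group 17; I is in period 5, group 17.
Electronegativity increases across a period and decreases down a group, tracking effective nuclear charge and atomic size.
All are in group 17, so electronegativity increases up the group.
The lowest Pauling electronegativity among these belongs to I.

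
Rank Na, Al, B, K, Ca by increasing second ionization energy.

Ca, Al, B, K, Na

After 1 electron has been removed, what remains? Na⁺ is the bare [Ne] core; Al⁺ still has 2 valence electrons; B⁺ still has 2 valence electrons; K⁺ is the bare [Ar] core; Ca⁺ still has 1 valence electron.
Core electrons are held far more tightly than valence electrons, so K and Na top the IE_2 order.
Valence configurations: Al⁺ [Ne]3s², B⁺ [He]2s², Ca⁺ [Ar]4s¹.
The numbers (kJ/mol): Na 4562, Al 1817, B 2427, K 3052, Ca 1145.
Putting it together, IE_2: Ca < Al < B < K < Na.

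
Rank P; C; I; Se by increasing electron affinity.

P < C < Se < I

C is in period 2, group 14; P is in period 3, group 15; Se is in period 4, group 16; I is in period 5, group 17.
Adding an electron releases more energy for atoms nearer the top right (short of the noble gases).
A diagonal step moves right (one effect) and down (the opposite effect) at once.
C > P: period and group pull opposite ways; the down-group shift dominates (122 vs 72 kJ/mol).
Se > C: period and group pull opposite ways; the across-period shift dominates (195 vs 122 kJ/mol).
I > Se: period and group pull opposite ways; the across-period shift dominates (295 vs 195 kJ/mol).
Tabulated electron affinity (kJ/mol): C 122, P 72, Se 195, I 295.
So from lowest to highest: P < C < Se < I.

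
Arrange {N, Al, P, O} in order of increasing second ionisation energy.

Al < P < N < O

The second ionization energy removes an electron from the +1 ion. For each element: N⁺ still has 4 valence electrons; Al⁺ still has 2 valence electrons; P⁺ still has 4 valence electrons; O⁺ still has 5 valence electrons.
All are still removing valence electrons, so compare the +1 ions as you would atoms: IE_2 generally rises across a period (higher Z_eff) and falls down a group (larger shell), subject to the usual subshell exceptions.
Valence configurations: N⁺ [He]2s²2p², Al⁺ [Ne]3s², P⁺ [Ne]3s²3p², O⁺ [He]2s²2p³.
Approximate IE_2 values (kJ/mol): N 2856, Al 1817, P 1907, O 3388.
Hence IE_2: Al < P < N < O.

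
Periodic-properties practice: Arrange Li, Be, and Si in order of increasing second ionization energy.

The second ionization energy removes an electron from the +1 ion. For each element: Li⁺ is the bare [He] core; Be⁺ still has 1 valence electron; Si⁺ still has 3 valence electrons.
Pulling an electron out of a noble-gas core costs far more than removing a remaining valence electron, so Li sits at the high end of IE_2.
Valence configurations: Be⁺ [He]2s¹, Si⁺ [Ne]3s²3p¹.
Approximate IE_2 values (kJ/mol): Li 7298, Be 1757, Si 1577.
Hence IE_2: Si < Be < Li.

Si < Be < Li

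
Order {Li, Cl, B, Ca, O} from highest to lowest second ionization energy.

Li > O > B > Cl > Ca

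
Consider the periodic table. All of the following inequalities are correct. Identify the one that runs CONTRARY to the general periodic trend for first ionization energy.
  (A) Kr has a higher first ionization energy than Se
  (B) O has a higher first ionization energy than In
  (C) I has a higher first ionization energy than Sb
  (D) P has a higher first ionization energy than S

(D)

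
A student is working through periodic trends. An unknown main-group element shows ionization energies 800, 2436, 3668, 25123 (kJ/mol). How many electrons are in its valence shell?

Look for the largest jump between consecutive ionization energies: IE4/IE3 ≈ 6.8, far larger than any earlier ratio.
That jump marks the point where a core electron is being removed. So the atom has 3 valence electrons.

3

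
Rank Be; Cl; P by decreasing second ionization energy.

Consider each +1 ion: Be⁺ still has 1 valence electron; Cl⁺ still has 6 valence electrons; P⁺ still has 4 valence electrons.
All are still removing valence electrons, so compare the +1 ions as you would atoms: IE_2 generally rises across a period (higher Z_eff) and falls down a group (larger shell), subject to the usual subshell exceptions.
Valence configurations: Be⁺ [He]2s¹, Cl⁺ [Ne]3s²3p⁴, P⁺ [Ne]3s²3p².
The numbers (kJ/mol): Be 1757, Cl 2298, P 1907.
Putting it together, IE_2: Be < P < Cl.

Cl > P > Be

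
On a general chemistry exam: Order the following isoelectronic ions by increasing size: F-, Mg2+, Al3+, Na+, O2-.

Al3+, Mg2+, Na+, F-, O2-

All of these have 10 electrons, so size is governed by nuclear charge alone: the more protons, the stronger the pull on the same electron cloud, and the smaller the ion.
Nuclear charges: Al3+ (Z=13), Mg2+ (Z=12), Na+ (Z=11), F- (Z=9), O2- (Z=8).
Smallest to largest: Al3+ < Mg2+ < Na+ < F- < O2-.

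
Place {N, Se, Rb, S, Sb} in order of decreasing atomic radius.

Rb, Sb, Se, S, N

N is in period 2, group 15; S is in period 3, group 16; Se is in period 4, group 16; Rb is in period 5, group 1; Sb is in period 5, group 15.
Moving right in a period, electrons are added to the same shell under a stronger nuclear pull, so atoms get smaller; moving down, a new shell is opened and atoms get larger.
Neither a single period nor a single group — weigh both effects.
S > N: the two effects oppose for this pair; the down-group effect wins (103 vs 71 pm).
Se > S: Se sits below S in group 16, so the down-group effect alone puts Se larger.
Sb > Se: both effects reinforce here, so Sb is clearly the larger of the two.
Rb > Sb: both are in period 5; the period trend gives Rb the larger value.
Tabulated atomic radius (pm): N 71, S 103, Se 116, Rb 210, Sb 140.
So from largest to smallest: Rb > Sb > Se > S > N.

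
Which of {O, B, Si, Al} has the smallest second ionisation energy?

Consider each +1 ion: O⁺ still has 5 valence electrons; B⁺ still has 2 valence electrons; Si⁺ still has 3 valence electrons; Al⁺ still has 2 valence electrons.
All are still removing valence electrons, so compare the +1 ions as you would atoms: IE_2 generally rises across a period (higher Z_eff) and falls down a group (larger shell), subject to the usual subshell exceptions.
Valence configurations: O⁺ [He]2s²2p³, B⁺ [He]2s², Si⁺ [Ne]3s²3p¹, Al⁺ [Ne]3s².
Si⁺ loses a lone 3p electron whereas Al⁺ must break into a filled 3s² pair, so IE_2(Al) > IE_2(Si) even though Si has the higher nuclear charge.
The numbers (kJ/mol): O 3388, B 2427, Si 1577, Al 1817.
Hence IE_2: Si < Al < B < O.

Si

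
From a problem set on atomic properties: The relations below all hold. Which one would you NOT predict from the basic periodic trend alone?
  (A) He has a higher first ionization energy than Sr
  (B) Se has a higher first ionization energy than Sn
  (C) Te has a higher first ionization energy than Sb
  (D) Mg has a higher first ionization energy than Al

The general trend: first ionization energy increases across a period and decreases down a group.
(A) He (period 1, group 18) vs Sr (period 5, group 2): the stated order agrees with the simple trend.
(B) Se (period 4, group 16) vs Sn (period 5, group 14): the stated order agrees with the simple trend.
(C) Te (period 5, group 16) vs Sb (period 5, group 15): the stated order agrees with the simple trend.
(D) Mg (period 3, group 2) vs Al (period 3, group 13): the stated order contradicts the simple trend.
The exception is (D): Al's single 3p electron is easier to remove than one from Mg's filled 3s².

(D)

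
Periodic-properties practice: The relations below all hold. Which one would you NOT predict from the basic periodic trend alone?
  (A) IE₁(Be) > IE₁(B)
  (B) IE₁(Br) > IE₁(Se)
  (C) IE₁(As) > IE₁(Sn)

The general trend: first ionisation energy increases across a period and decreases down a group.
(A) Be (period 2, group 2) vs B (period 2, group 13): the stated order contradicts the simple trend.
(B) Br (period 4, group 17) vs Se (period 4, group 16): the stated order agrees with the simple trend.
(C) As (period 4, group 15) vs Sn (period 5, group 14): the stated order agrees with the simple trend.
The exception is (A): removing B's lone 2p electron is easier than breaking Be's filled 2s².

(A)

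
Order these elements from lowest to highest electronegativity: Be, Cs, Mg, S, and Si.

Cs < Mg < Be < Si < S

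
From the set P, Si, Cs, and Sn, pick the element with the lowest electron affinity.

Si is in period 3, group 14; P is in period 3, group 15; Sn is in period 5, group 14; Cs is in period 6, group 1.
Adding an electron releases more energy for atoms nearer the top right (short of the noble gases).
Here both period and group differ, so the two effects have to be weighed against each other.
P > Cs: relative to Cs, both the across-period and down-group shifts push P's electron affinity up.
Sn > P: this pair runs against the simple trend — see the exception note.
Si > Sn: they share group 14; the group trend gives Si the larger value.
Note the exception: Sn has a higher electron affinity than P, contrary to the simple trend — adding an electron to P's half-filled np³ subshell costs electron-pairing energy.
Note the exception: Si has a higher electron affinity than P, contrary to the simple trend — adding an electron to P's half-filled 3p³ is unfavourable, so Si (3p²) has the more exothermic EA.
Approximate values (kJ/mol): Si 134, P 72, Sn 107, Cs 46.
The lowest electron affinity among these belongs to Cs.

Cs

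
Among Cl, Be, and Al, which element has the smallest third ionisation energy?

The third ionization energy removes an electron from the +2 ion. For each element: Cl²⁺ still has 5 valence electrons; Be²⁺ is the bare [He] core; Al²⁺ still has 1 valence electron.
Pulling an electron out of a noble-gas core costs far more than removing a remaining valence electron, so Be sits at the high end of IE_3.
Valence configurations: Cl²⁺ [Ne]3s²3p³, Al²⁺ [Ne]3s¹.
Tabulated IE_3 (kJ/mol): Cl 3822, Be 14849, Al 2745.
Hence IE_3: Al < Cl < Be.

Al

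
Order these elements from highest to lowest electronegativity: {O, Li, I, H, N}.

O, N, I, H, Li

Atoms toward the upper right of the periodic table pull bonding electrons most strongly.
Neither a single period nor a single group — weigh both effects.
H > Li: H sits above Li in group 1, so the down-group effect alone puts H higher.
I > H: the two effects oppose for this pair; the across-period effect wins (2.66 vs 2.20).
N > I: the two effects oppose for this pair; the down-group effect wins (3.04 vs 2.66).
O > N: O lies to the right of N in period 2, so the across-period effect alone puts O higher.
For reference (Pauling): H 2.20, Li 0.98, N 3.04, O 3.44, I 2.66.
So from highest to lowest: O > N > I > H > Li.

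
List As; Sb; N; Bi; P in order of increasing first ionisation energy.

IE₁ increases left→right with effective nuclear charge and decreases top→bottom as the valence shell moves farther out.
All are in group 15, so first ionization energy increases up the group.
So from lowest to highest: Bi < Sb < As < P < N.

Bi < Sb < As < P < N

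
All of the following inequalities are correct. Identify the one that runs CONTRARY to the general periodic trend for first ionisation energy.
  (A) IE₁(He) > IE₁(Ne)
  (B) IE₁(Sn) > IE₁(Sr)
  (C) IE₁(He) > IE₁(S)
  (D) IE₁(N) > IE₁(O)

(D)

The general trend: first ionisation energy increases across a period and decreases down a group.
(A) He (period 1, group 18) vs Ne (period 2, group 18): the stated order agrees with the simple trend.
(B) Sn (period 5, group 14) vs Sr (period 5, group 2): the stated order agrees with the simple trend.
(C) He (period 1, group 18) vs S (period 3, group 16): the stated order agrees with the simple trend.
(D) N (period 2, group 15) vs O (period 2, group 16): the stated order contradicts the simple trend.
The exception is (D): pairing an electron in O's 2p⁴ costs repulsion energy, so O ionizes more easily than half-filled N (2p³).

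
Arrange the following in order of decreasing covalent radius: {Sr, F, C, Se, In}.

Sr > In > Se > C > F

C is in period 2, group 14; F is in period 2, group 17; Se is in period 4, group 16; Sr is in period 5, group 2; In is in period 5, group 13.
Across a period the added protons contract the valence shell; down a group each new principal shell makes the atom larger.
Here both period and group differ, so the two effects have to be weighed against each other.
C > F: C lies to the left of F in period 2, so the across-period effect alone puts C larger.
Se > C: period and group pull opposite ways; the down-group shift dominates (116 vs 75 pm).
In > Se: relative to Se, both the across-period and down-group shifts push In's atomic radius up.
Sr > In: both are in period 5; the period trend gives Sr the larger value.
Approximate values (pm): C 75, F 64, Se 116, Sr 185, In 142.
So from largest to smallest: Sr > In > Se > C > F.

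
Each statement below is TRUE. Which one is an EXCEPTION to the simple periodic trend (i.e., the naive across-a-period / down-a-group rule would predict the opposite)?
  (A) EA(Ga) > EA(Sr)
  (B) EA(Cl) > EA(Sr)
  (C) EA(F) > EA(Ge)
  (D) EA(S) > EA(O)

(D)

The general trend: electron affinity increases across a period and decreases down a group.
(A) Ga (period 4, group 13) vs Sr (period 5, group 2): the stated order agrees with the simple trend.
(B) Cl (period 3, group 17) vs Sr (period 5, group 2): the stated order agrees with the simple trend.
(C) F (period 2, group 17) vs Ge (period 4, group 14): the stated order agrees with the simple trend.
(D) S (period 3, group 16) vs O (period 2, group 16): the stated order contradicts the simple trend.
The exception is (D): the compact 2p subshell of O repels the added electron more than S's larger 3p does.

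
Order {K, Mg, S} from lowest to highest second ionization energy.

Mg < S < K

After 1 electron has been removed, what remains? K⁺ is the bare [Ar] core; Mg⁺ still has 1 valence electron; S⁺ still has 5 valence electrons.
Pulling an electron out of a noble-gas core costs far more than removing a remaining valence electron, so K sits at the high end of IE_2.
Valence configurations: Mg⁺ [Ne]3s¹, S⁺ [Ne]3s²3p³.
Approximate IE_2 values (kJ/mol): K 3052, Mg 1451, S 2252.
Hence IE_2: Mg < S < K.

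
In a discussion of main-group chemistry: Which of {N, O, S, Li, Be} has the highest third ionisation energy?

IE_3 is the cost of taking one more electron from the +2 cation: N²⁺ still has 3 valence electrons; O²⁺ still has 4 valence electrons; S²⁺ still has 4 valence electrons; Li²⁺ is already 1 electron into the core; Be²⁺ is the bare [He] core.
Breaking into a closed-shell core is much more expensive than removing a leftover valence electron — Li and Be have the largest IE_3 here.
Valence configurations: N²⁺ [He]2s²2p¹, O²⁺ [He]2s²2p², S²⁺ [Ne]3s²3p².
Tabulated IE_3 (kJ/mol): N 4578, O 5300, S 3357, Li 11815, Be 14849.
Putting it together, IE_3: S < N < O < Li < Be.

Be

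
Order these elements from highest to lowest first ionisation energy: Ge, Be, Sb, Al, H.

H, Be, Sb, Ge, Al

Across a period the outer electron is held more tightly (higher IE₁); down a group it sits in a higher shell, more shielded, and comes off more easily.
These sit on a diagonal, where the across-period and down-group effects partly cancel.
Ge > Al: the two effects oppose for this pair; the across-period effect wins (762 vs 578 kJ/mol).
Sb > Ge: the two effects oppose for this pair; the across-period effect wins (831 vs 762 kJ/mol).
Be > Sb: period and group pull opposite ways; the down-group shift dominates (900 vs 831 kJ/mol).
H > Be: the two effects oppose for this pair; the down-group effect wins (1312 vs 900 kJ/mol).
Approximate values (kJ/mol): H 1312, Be 900, Al 578, Ge 762, Sb 831.
So from highest to lowest: H > Be > Sb > Ge > Al.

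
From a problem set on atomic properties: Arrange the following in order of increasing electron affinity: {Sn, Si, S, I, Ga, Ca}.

Ca, Ga, Sn, Si, S, I

Si is in period 3, group 14; S is in period 3, group 16; Ca is in period 4, group 2; Ga is in period 4, group 13; Sn is in period 5, group 14; I is in period 5, group 17.
EA tends to increase across a period and decrease down a group, though the pattern is less regular than for IE or radius.
Neither a single period nor a single group — weigh both effects.
Ga > Ca: both are in period 4; the period trend gives Ga the larger value.
Sn > Ga: period and group pull opposite ways; the across-period shift dominates (107 vs 29 kJ/mol).
Si > Sn: Si sits above Sn in group 14, so the down-group effect alone puts Si higher.
S > Si: S lies to the right of Si in period 3, so the across-period effect alone puts S higher.
I > S: period and group pull opposite ways; the across-period shift dominates (295 vs 200 kJ/mol).
Approximate values (kJ/mol): Si 134, S 200, Ca 2, Ga 29, Sn 107, I 295.
So from lowest to highest: Ca < Ga < Sn < Si < S < I.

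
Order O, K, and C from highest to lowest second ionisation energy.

O, K, C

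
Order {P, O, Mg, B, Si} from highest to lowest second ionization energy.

O > B > P > Si > Mg

After 1 electron has been removed, what remains? P⁺ still has 4 valence electrons; O⁺ still has 5 valence electrons; Mg⁺ still has 1 valence electron; B⁺ still has 2 valence electrons; Si⁺ still has 3 valence electrons.
All are still removing valence electrons, so compare the +1 ions as you would atoms: IE_2 generally rises across a period (higher Z_eff) and falls down a group (larger shell), subject to the usual subshell exceptions.
Valence configurations: P⁺ [Ne]3s²3p², O⁺ [He]2s²2p³, Mg⁺ [Ne]3s¹, B⁺ [He]2s², Si⁺ [Ne]3s²3p¹.
Tabulated IE_2 (kJ/mol): P 1907, O 3388, Mg 1451, B 2427, Si 1577.
Putting it together, IE_2: Mg < Si < P < B < O.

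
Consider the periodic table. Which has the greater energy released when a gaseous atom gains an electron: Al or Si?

Atoms with high Z_eff and room in the valence shell (especially the halogens) have the most exothermic electron affinities.
All lie in period 3, so electron affinity increases left to right.
So Si has the greater energy released when a gaseous atom gains an electron (Si > Al).

Si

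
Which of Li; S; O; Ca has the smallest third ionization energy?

Consider each +2 ion: Li²⁺ is already 1 electron into the core; S²⁺ still has 4 valence electrons; O²⁺ still has 4 valence electrons; Ca²⁺ is the bare [Ar] core.
Usually core removal costs more than valence removal, but here the competition is close: a tightly held n=2 valence electron can cost more to remove than an n=3 core electron, so the actual values have to decide it.
Valence configurations: S²⁺ [Ne]3s²3p², O²⁺ [He]2s²2p².
Tabulated IE_3 (kJ/mol): Li 11815, S 3357, O 5300, Ca 4912.
So the third ionization energies run S < Ca < O < Li.

S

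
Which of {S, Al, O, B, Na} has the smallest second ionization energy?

IE_2 is the cost of taking one more electron from the +1 cation: S⁺ still has 5 valence electrons; Al⁺ still has 2 valence electrons; O⁺ still has 5 valence electrons; B⁺ still has 2 valence electrons; Na⁺ is the bare [Ne] core.
Pulling an electron out of a noble-gas core costs far more than removing a remaining valence electron, so Na sits at the high end of IE_2.
Valence configurations: S⁺ [Ne]3s²3p³, Al⁺ [Ne]3s², O⁺ [He]2s²2p³, B⁺ [He]2s².
Tabulated IE_2 (kJ/mol): S 2252, Al 1817, O 3388, B 2427, Na 4562.
So the second ionization energies run Al < S < B < O < Na.

Al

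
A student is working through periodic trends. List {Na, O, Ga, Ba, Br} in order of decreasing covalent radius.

Ba > Na > Ga > Br > O

Atomic radius shrinks across a period as nuclear charge pulls the same shell inward, and grows down a group as new shells are added.
Here both period and group differ, so the two effects have to be weighed against each other.
Br > O: period and group pull opposite ways; the down-group shift dominates (114 vs 63 pm).
Ga > Br: both are in period 4; the period trend gives Ga the larger value.
Na > Ga: period and group pull opposite ways; the across-period shift dominates (155 vs 124 pm).
Ba > Na: period and group pull opposite ways; the down-group shift dominates (196 vs 155 pm).
Tabulated atomic radius (pm): O 63, Na 155, Ga 124, Br 114, Ba 196.
So from largest to smallest: Ba > Na > Ga > Br > O.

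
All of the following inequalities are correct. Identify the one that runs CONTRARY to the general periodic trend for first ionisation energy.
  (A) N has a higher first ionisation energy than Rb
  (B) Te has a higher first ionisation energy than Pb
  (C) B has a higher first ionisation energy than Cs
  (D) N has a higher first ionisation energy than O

The general trend: first ionisation energy increases across a period and decreases down a group.
(A) N (period 2, group 15) vs Rb (period 5, group 1): the stated order agrees with the simple trend.
(B) Te (period 5, group 16) vs Pb (period 6, group 14): the stated order agrees with the simple trend.
(C) B (period 2, group 13) vs Cs (period 6, group 1): the stated order agrees with the simple trend.
(D) N (period 2, group 15) vs O (period 2, group 16): the stated order contradicts the simple trend.
The exception is (D): pairing an electron in O's 2p⁴ costs repulsion energy, so O ionizes more easily than half-filled N (2p³).

(D)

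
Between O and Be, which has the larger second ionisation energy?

O

The second ionization energy removes an electron from the +1 ion. For each element: O⁺ still has 5 valence electrons; Be⁺ still has 1 valence electron.
All are still removing valence electrons, so compare the +1 ions as you would atoms: IE_2 generally rises across a period (higher Z_eff) and falls down a group (larger shell), subject to the usual subshell exceptions.
Valence configurations: O⁺ [He]2s²2p³, Be⁺ [He]2s¹.
The numbers (kJ/mol): O 3388, Be 1757.
So the second ionization energies run Be < O.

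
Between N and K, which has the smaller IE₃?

K

Consider each +2 ion: N²⁺ still has 3 valence electrons; K²⁺ is already 1 electron into the core.
Usually core removal costs more than valence removal, but here the competition is close: a tightly held n=2 valence electron can cost more to remove than an n=3 core electron, so the actual values have to decide it.
Tabulated IE_3 (kJ/mol): N 4578, K 4420.
Overall IE_3 order: K < N.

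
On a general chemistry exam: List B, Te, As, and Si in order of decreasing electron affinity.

Te > Si > As > B

B is in period 2, group 13; Si is in period 3, group 14; As is in period 4, group 15; Te is in period 5, group 16.
Atoms with high Z_eff and room in the valence shell (especially the halogens) have the most exothermic electron affinities.
A diagonal step moves right (one effect) and down (the opposite effect) at once.
As > B: the two effects oppose for this pair; the across-period effect wins (78 vs 27 kJ/mol).
Si > As: period and group pull opposite ways; the down-group shift dominates (134 vs 78 kJ/mol).
Te > Si: period and group pull opposite ways; the across-period shift dominates (190 vs 134 kJ/mol).
Tabulated electron affinity (kJ/mol): B 27, Si 134, As 78, Te 190.
So from highest to lowest: Te > Si > As > B.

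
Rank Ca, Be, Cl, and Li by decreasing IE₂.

After 1 electron has been removed, what remains? Ca⁺ still has 1 valence electron; Be⁺ still has 1 valence electron; Cl⁺ still has 6 valence electrons; Li⁺ is the bare [He] core.
Breaking into a closed-shell core is much more expensive than removing a leftover valence electron — Li has the largest IE_2 here.
Valence configurations: Ca⁺ [Ar]4s¹, Be⁺ [He]2s¹, Cl⁺ [Ne]3s²3p⁴.
The numbers (kJ/mol): Ca 1145, Be 1757, Cl 2298, Li 7298.
Overall IE_2 order: Ca < Be < Cl < Li.

Li > Cl > Be > Ca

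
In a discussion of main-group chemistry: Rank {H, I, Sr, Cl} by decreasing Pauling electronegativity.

Cl, I, H, Sr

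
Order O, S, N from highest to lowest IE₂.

O > N > S

IE_2 is the cost of taking one more electron from the +1 cation: O⁺ still has 5 valence electrons; S⁺ still has 5 valence electrons; N⁺ still has 4 valence electrons.
All are still removing valence electrons, so compare the +1 ions as you would atoms: IE_2 generally rises across a period (higher Z_eff) and falls down a group (larger shell), subject to the usual subshell exceptions.
Valence configurations: O⁺ [He]2s²2p³, S⁺ [Ne]3s²3p³, N⁺ [He]2s²2p².
The numbers (kJ/mol): O 3388, S 2252, N 2856.
Putting it together, IE_2: S < N < O.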